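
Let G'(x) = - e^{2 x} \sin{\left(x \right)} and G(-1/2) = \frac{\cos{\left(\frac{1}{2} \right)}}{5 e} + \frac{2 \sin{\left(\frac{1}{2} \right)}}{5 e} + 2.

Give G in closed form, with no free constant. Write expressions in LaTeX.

G(x) = - \frac{2 e^{2 x} \sin{\left(x \right)}}{5} + \frac{e^{2 x} \cos{\left(x \right)}}{5} + 2

Any candidate G(x) must reproduce the stated G'(x) exactly.
A general antiderivative is - \frac{2 e^{2 x} \sin{\left(x \right)}}{5} + \frac{e^{2 x} \cos{\left(x \right)}}{5} + C.
The condition gives C = \frac{\cos{\left(\frac{1}{2} \right)}}{5 e} + \frac{2 \sin{\left(\frac{1}{2} \right)}}{5 e} + 2 - (\frac{\cos{\left(\frac{1}{2} \right)}}{5 e} + \frac{2 \sin{\left(\frac{1}{2} \right)}}{5 e}) = 2.
So G(x) = - \frac{2 e^{2 x} \sin{\left(x \right)}}{5} + \frac{e^{2 x} \cos{\left(x \right)}}{5} + 2.
Check: d/dx[- \frac{2 e^{2 x} \sin{\left(x \right)}}{5} + \frac{e^{2 x} \cos{\left(x \right)}}{5} + 2] = - e^{2 x} \sin{\left(x \right)} = G'(x).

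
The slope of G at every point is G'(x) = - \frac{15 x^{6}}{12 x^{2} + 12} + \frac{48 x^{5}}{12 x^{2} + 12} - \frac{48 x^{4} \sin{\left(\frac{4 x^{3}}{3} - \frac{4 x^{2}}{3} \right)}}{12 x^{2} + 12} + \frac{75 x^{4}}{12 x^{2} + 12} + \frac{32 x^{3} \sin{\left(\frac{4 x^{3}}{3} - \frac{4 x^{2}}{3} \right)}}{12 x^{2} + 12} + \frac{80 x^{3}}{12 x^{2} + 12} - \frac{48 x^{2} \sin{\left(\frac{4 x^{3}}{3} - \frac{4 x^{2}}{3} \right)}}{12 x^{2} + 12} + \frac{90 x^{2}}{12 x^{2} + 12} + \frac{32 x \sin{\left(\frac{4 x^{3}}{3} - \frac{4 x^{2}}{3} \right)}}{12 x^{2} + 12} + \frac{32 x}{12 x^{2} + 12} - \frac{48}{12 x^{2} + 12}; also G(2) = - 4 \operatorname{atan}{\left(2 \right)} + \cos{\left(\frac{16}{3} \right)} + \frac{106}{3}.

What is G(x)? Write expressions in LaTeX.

G(x) = - \frac{x^{5}}{4} + x^{4} + \frac{5 x^{3}}{2} + \frac{4 x^{2}}{3} + \cos{\left(\frac{4 x^{3}}{3} - \frac{4 x^{2}}{3} \right)} - 4 \operatorname{atan}{\left(x \right)} + 2

The integrand splits into summands that can be handled one at a time.
A general antiderivative is - \frac{x^{5}}{4} + x^{4} + \frac{5 x^{3}}{2} + \frac{4 x^{2}}{3} + \cos{\left(\frac{4 x^{3}}{3} - \frac{4 x^{2}}{3} \right)} - 4 \operatorname{atan}{\left(x \right)} + C.
The condition gives C = - 4 \operatorname{atan}{\left(2 \right)} + \cos{\left(\frac{16}{3} \right)} + \frac{106}{3} - (- 4 \operatorname{atan}{\left(2 \right)} + \cos{\left(\frac{16}{3} \right)} + \frac{100}{3}) = 2.
So G(x) = - \frac{x^{5}}{4} + x^{4} + \frac{5 x^{3}}{2} + \frac{4 x^{2}}{3} + \cos{\left(\frac{4 x^{3}}{3} - \frac{4 x^{2}}{3} \right)} - 4 \operatorname{atan}{\left(x \right)} + 2.
Check: d/dx[- \frac{x^{5}}{4} + x^{4} + \frac{5 x^{3}}{2} + \frac{4 x^{2}}{3} + \cos{\left(\frac{4 x^{3}}{3} - \frac{4 x^{2}}{3} \right)} - 4 \operatorname{atan}{\left(x \right)} + 2] = \frac{- 15 x^{6} + 48 x^{5} - 48 x^{4} \sin{\left(\frac{4 x^{3}}{3} - \frac{4 x^{2}}{3} \right)} + 75 x^{4} + 32 x^{3} \sin{\left(\frac{4 x^{3}}{3} - \frac{4 x^{2}}{3} \right)} + 80 x^{3} - 48 x^{2} \sin{\left(\frac{4 x^{3}}{3} - \frac{4 x^{2}}{3} \right)} + 90 x^{2} + 32 x \sin{\left(\frac{4 x^{3}}{3} - \frac{4 x^{2}}{3} \right)} + 32 x - 48}{12 x^{2} + 12}, which equals G'(x).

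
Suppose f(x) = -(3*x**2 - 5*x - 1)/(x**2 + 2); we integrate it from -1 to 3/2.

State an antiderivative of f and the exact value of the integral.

Antiderivative: F(x) = -3*x + 5*log(x**2 + 2)/2 + 7*sqrt(2)*atan(sqrt(2)*x/2)/2; value = -15/2 - 5*log(3)/2 + 7*sqrt(2)*atan(sqrt(2)/2)/2 + 5*log(17/4)/2 + 7*sqrt(2)*atan(3*sqrt(2)/4)/2

Check any antiderivative F(x) by computing F'(x) and comparing it with f(x).
F(x) = -3*x + 5*log(x**2 + 2)/2 + 7*sqrt(2)*atan(sqrt(2)*x/2)/2 is an antiderivative of f.
Check: d/dx[-3*x + 5*log(x**2 + 2)/2 + 7*sqrt(2)*atan(sqrt(2)*x/2)/2] = (-3*x**2 + 5*x + 1)/(x**2 + 2), which equals f(x).
F(3/2) = -9/2 + 5*log(17/4)/2 + 7*sqrt(2)*atan(3*sqrt(2)/4)/2; F(-1) = -7*sqrt(2)*atan(sqrt(2)/2)/2 + 5*log(3)/2 + 3.
Integral = F(3/2) - F(-1) = -15/2 - 5*log(3)/2 + 7*sqrt(2)*atan(sqrt(2)/2)/2 + 5*log(17/4)/2 + 7*sqrt(2)*atan(3*sqrt(2)/4)/2.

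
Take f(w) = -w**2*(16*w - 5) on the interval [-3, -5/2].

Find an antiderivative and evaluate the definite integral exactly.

Antiderivative: F(w) = -4*w**4 + 5*w**3/3; value = 4481/24

Since d/dw undoes antidifferentiation here, F'(w) = f(w) is required of F(w).
F(w) = -4*w**4 + 5*w**3/3 is an antiderivative of f.
Check: d/dw[-4*w**4 + 5*w**3/3] = -16*w**3 + 5*w**2, which equals f(w).
F(-5/2) = -4375/24; F(-3) = -369.
Integral = F(-5/2) - F(-3) = 4481/24.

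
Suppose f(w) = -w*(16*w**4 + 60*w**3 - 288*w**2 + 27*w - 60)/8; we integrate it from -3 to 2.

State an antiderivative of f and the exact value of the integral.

Since d/dw undoes antidifferentiation here, F'(w) = f(w) is required of F(w).
F(w) = -w**6/3 - 3*w**5/2 + 9*w**4 - 9*w**3/8 + 15*w**2/4 is an antiderivative of f.
Check: d/dw[-w**6/3 - 3*w**5/2 + 9*w**4 - 9*w**3/8 + 15*w**2/4] = -2*w**5 - 15*w**4/2 + 36*w**3 - 27*w**2/8 + 15*w/2, which equals f(w).
F(2) = 242/3; F(-3) = 7317/8.
Integral = F(2) - F(-3) = -20015/24.

Antiderivative: F(w) = -w**6/3 - 3*w**5/2 + 9*w**4 - 9*w**3/8 + 15*w**2/4; value = -20015/24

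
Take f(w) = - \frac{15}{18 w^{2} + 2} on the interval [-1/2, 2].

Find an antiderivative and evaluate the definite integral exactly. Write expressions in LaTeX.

Any candidate F(w) must reproduce f(w) exactly when differentiated.
F(w) = - \frac{5 \operatorname{atan}{\left(3 w \right)}}{2} is an antiderivative of f.
Check: d/dw[- \frac{5 \operatorname{atan}{\left(3 w \right)}}{2}] = - \frac{15}{18 w^{2} + 2} = f(w).
F(2) = - \frac{5 \operatorname{atan}{\left(6 \right)}}{2}; F(-1/2) = \frac{5 \operatorname{atan}{\left(\frac{3}{2} \right)}}{2}.
Integral = F(2) - F(-1/2) = - \frac{5 \operatorname{atan}{\left(6 \right)}}{2} - \frac{5 \operatorname{atan}{\left(\frac{3}{2} \right)}}{2}.

Antiderivative: F(w) = - \frac{5 \operatorname{atan}{\left(3 w \right)}}{2}; value = - \frac{5 \operatorname{atan}{\left(6 \right)}}{2} - \frac{5 \operatorname{atan}{\left(\frac{3}{2} \right)}}{2}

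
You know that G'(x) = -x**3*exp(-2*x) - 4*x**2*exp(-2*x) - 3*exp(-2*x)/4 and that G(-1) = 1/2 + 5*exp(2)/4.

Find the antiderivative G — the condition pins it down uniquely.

Recognize the product-rule pattern: G'(x) = u'v + uv' with u = x**3/2 + 11*x**2/4 + 11*x/4 + 7/4, v = exp(-2*x), so integration by parts undoes it.
A general antiderivative is (2*x**3 + 11*x**2 + 11*x + 7)*exp(-2*x)/4 + C.
The condition gives C = 1/2 + 5*exp(2)/4 - (5*exp(2)/4) = 1/2.
So G(x) = (2*x**3 + 11*x**2 + 11*x + 7)*exp(-2*x)/4 + 1/2.
Check: d/dx[(2*x**3 + 11*x**2 + 11*x + 7)*exp(-2*x)/4 + 1/2] = (-4*x**3 - 16*x**2 - 3)*exp(-2*x)/4, which equals G'(x).

G(x) = (2*x**3 + 11*x**2 + 11*x + 7)*exp(-2*x)/4 + 1/2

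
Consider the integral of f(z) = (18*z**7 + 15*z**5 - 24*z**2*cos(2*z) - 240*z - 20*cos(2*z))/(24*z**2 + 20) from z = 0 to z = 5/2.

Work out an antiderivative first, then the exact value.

Since d/dz undoes antidifferentiation here, F'(z) = f(z) is required of F(z).
F(z) = (z**6 - 40*log(3*z**2 + 5/2) - 4*sin(2*z))/8 is an antiderivative of f.
Check: d/dz[(z**6 - 40*log(3*z**2 + 5/2) - 4*sin(2*z))/8] = (18*z**7 + 15*z**5 - 24*z**2*cos(2*z) - 240*z - 20*cos(2*z))/(24*z**2 + 20) = f(z).
F(5/2) = -5*log(85/4) - sin(5)/2 + 15625/512; F(0) = -5*log(5/2).
Integral = F(5/2) - F(0) = -5*log(85/4) - sin(5)/2 + 5*log(5/2) + 15625/512.

Antiderivative: F(z) = (z**6 - 40*log(3*z**2 + 5/2) - 4*sin(2*z))/8; value = -5*log(85/4) - sin(5)/2 + 5*log(5/2) + 15625/512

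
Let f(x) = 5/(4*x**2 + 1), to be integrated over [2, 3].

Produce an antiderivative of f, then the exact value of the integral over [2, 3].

Antiderivative: F(x) = 5*atan(2*x)/2; value = -5*atan(4)/2 + 5*atan(6)/2

Check any antiderivative F(x) by computing F'(x) and comparing it with f(x).
F(x) = 5*atan(2*x)/2 is an antiderivative of f.
Check: d/dx[5*atan(2*x)/2] = 5/(4*x**2 + 1) = f(x).
F(3) = 5*atan(6)/2; F(2) = 5*atan(4)/2.
Integral = F(3) - F(2) = -5*atan(4)/2 + 5*atan(6)/2.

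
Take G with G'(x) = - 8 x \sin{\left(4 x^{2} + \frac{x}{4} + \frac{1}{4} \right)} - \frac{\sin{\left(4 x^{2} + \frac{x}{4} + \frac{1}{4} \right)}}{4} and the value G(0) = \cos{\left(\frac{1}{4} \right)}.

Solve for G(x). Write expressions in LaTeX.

G(x) = \cos{\left(4 x^{2} + \frac{x}{4} + \frac{1}{4} \right)}

G'(x) matches the chain-rule pattern g'(h)*h' with inner function h(x) = 4 x^{2} + \frac{x}{4} + \frac{1}{4}; substituting u = h(x) collapses the integral.
A general antiderivative is \cos{\left(4 x^{2} + \frac{x}{4} + \frac{1}{4} \right)} + C.
The condition gives C = \cos{\left(\frac{1}{4} \right)} - (\cos{\left(\frac{1}{4} \right)}) = 0.
So G(x) = \cos{\left(4 x^{2} + \frac{x}{4} + \frac{1}{4} \right)}.
Check: d/dx[\cos{\left(4 x^{2} + \frac{x}{4} + \frac{1}{4} \right)}] = - 8 x \sin{\left(4 x^{2} + \frac{x}{4} + \frac{1}{4} \right)} - \frac{\sin{\left(4 x^{2} + \frac{x}{4} + \frac{1}{4} \right)}}{4} = G'(x).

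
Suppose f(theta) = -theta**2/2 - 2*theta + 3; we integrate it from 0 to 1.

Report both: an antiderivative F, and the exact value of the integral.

The integrand splits into summands that can be handled one at a time.
F(theta) = -theta**3/6 - theta**2 + 3*theta is an antiderivative of f.
Check: d/dtheta[-theta**3/6 - theta**2 + 3*theta] = -theta**2/2 - 2*theta + 3 = f(theta).
F(1) = 11/6; F(0) = 0.
Integral = F(1) - F(0) = 11/6.

Antiderivative: F(theta) = -theta**3/6 - theta**2 + 3*theta; value = 11/6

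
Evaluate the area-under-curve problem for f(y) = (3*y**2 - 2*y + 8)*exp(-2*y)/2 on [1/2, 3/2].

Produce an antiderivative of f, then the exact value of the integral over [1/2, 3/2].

Recognize the product-rule pattern: f = u'v + uv' with u = -3*y**2/4 - y/4 - 17/8, v = exp(-2*y), so integration by parts undoes it.
F(y) = (-6*y**2 - 2*y - 17)*exp(-2*y)/8 is an antiderivative of f.
Check: d/dy[(-6*y**2 - 2*y - 17)*exp(-2*y)/8] = (3*y**2 - 2*y + 8)*exp(-2*y)/2 = f(y).
F(3/2) = -67*exp(-3)/16; F(1/2) = -39*exp(-1)/16.
Integral = F(3/2) - F(1/2) = -67*exp(-3)/16 + 39*exp(-1)/16.

Antiderivative: F(y) = (-6*y**2 - 2*y - 17)*exp(-2*y)/8; value = -67*exp(-3)/16 + 39*exp(-1)/16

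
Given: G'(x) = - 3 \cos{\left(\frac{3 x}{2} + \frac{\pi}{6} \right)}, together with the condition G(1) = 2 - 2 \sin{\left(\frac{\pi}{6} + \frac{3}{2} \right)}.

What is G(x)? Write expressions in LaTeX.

G(x) = 2 - 2 \sin{\left(\frac{3 x}{2} + \frac{\pi}{6} \right)}

For G(x) to be correct, d/dx[G] must agree with the stated G'(x) identically.
A general antiderivative is - 2 \sin{\left(\frac{3 x}{2} + \frac{\pi}{6} \right)} + C.
The condition gives C = 2 - 2 \sin{\left(\frac{\pi}{6} + \frac{3}{2} \right)} - (- 2 \sin{\left(\frac{\pi}{6} + \frac{3}{2} \right)}) = 2.
So G(x) = 2 - 2 \sin{\left(\frac{3 x}{2} + \frac{\pi}{6} \right)}.
Check: d/dx[2 - 2 \sin{\left(\frac{3 x}{2} + \frac{\pi}{6} \right)}] = - 3 \cos{\left(\frac{3 x}{2} + \frac{\pi}{6} \right)} = G'(x).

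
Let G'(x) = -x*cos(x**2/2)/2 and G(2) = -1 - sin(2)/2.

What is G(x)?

G(x) = (-sin(x**2/2) - 2)/2

The substitution u = x**2/2 works: G'(x) is exactly (dG/du)*(du/dx) for that inner function.
A general antiderivative is -sin(x**2/2)/2 + C.
The condition gives C = -1 - sin(2)/2 - (-sin(2)/2) = -1.
So G(x) = (-sin(x**2/2) - 2)/2.
Check: d/dx[(-sin(x**2/2) - 2)/2] = -x*cos(x**2/2)/2 = G'(x).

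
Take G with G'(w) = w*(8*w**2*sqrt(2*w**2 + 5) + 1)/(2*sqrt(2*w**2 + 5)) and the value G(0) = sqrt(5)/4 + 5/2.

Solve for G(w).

G(w) = w**4 + sqrt(2*w**2 + 5)/4 + 5/2

Recover the given G'(w) by differentiating a candidate G(w); any mismatch rules it out.
A general antiderivative is w**4 + sqrt(2*w**2 + 5)/4 + 1/2 + C.
The condition gives C = sqrt(5)/4 + 5/2 - (1/2 + sqrt(5)/4) = 2.
So G(w) = w**4 + sqrt(2*w**2 + 5)/4 + 5/2.
Check: d/dw[w**4 + sqrt(2*w**2 + 5)/4 + 5/2] = (8*w**3*sqrt(2*w**2 + 5) + w)/(2*sqrt(2*w**2 + 5)), which equals G'(w).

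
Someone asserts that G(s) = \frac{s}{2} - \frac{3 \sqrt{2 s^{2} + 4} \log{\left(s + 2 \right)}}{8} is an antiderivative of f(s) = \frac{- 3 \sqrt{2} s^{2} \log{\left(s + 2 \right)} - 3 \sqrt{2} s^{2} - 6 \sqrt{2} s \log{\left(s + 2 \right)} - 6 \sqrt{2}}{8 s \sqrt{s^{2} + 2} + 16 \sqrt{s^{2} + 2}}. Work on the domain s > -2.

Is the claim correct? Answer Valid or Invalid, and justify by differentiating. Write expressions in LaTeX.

d/ds[G] = \frac{- 3 \sqrt{2} s^{2} \log{\left(s + 2 \right)} - 3 \sqrt{2} s^{2} + 4 s \sqrt{s^{2} + 2} - 6 \sqrt{2} s \log{\left(s + 2 \right)} + 8 \sqrt{s^{2} + 2} - 6 \sqrt{2}}{8 s \sqrt{s^{2} + 2} + 16 \sqrt{s^{2} + 2}}
d/ds[G] - f(s) = \frac{1}{2} != 0.

Invalid: d/ds[G] - f = \frac{1}{2}, which is not 0.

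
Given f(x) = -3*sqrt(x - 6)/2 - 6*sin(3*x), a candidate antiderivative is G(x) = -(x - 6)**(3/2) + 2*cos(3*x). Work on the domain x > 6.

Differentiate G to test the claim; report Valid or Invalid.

d/dx[G] = -3*sqrt(x - 6)/2 - 6*sin(3*x)
This equals f(x) exactly, so the claim holds.

Valid - the claim checks out under differentiation.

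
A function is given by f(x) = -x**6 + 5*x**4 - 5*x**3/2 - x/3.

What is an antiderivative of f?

An antiderivative is F(x) = x**2*(-24*x**5 + 168*x**3 - 105*x**2 - 28)/168.

Integrate term by term and add the pieces.
Check: d/dx[x**2*(-24*x**5 + 168*x**3 - 105*x**2 - 28)/168] = -x**6 + 5*x**4 - 5*x**3/2 - x/3 = f(x).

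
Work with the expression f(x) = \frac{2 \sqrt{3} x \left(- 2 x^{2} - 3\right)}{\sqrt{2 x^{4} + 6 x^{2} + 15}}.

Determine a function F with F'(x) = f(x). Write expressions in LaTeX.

f matches the chain-rule pattern g'(h)*h' with inner function h(x) = \frac{2 x^{4}}{3} + 2 x^{2} + 5; substituting u = h(x) collapses the integral.
Check: d/dx[- 3 \sqrt{\frac{2 x^{4}}{3} + 2 x^{2} + 5}] = \frac{- 4 \sqrt{3} x^{3} - 6 \sqrt{3} x}{\sqrt{2 x^{4} + 6 x^{2} + 15}}, which equals f(x).

An antiderivative is F(x) = - 3 \sqrt{\frac{2 x^{4}}{3} + 2 x^{2} + 5}.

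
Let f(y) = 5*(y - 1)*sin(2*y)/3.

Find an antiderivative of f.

An antiderivative is F(y) = -5*y*cos(2*y)/6 + 5*sin(2*y)/12 + 5*cos(2*y)/6.

Recover f(y) by differentiating a candidate F(y); any mismatch rules it out.
Check: d/dy[-5*y*cos(2*y)/6 + 5*sin(2*y)/12 + 5*cos(2*y)/6] = 5*y*sin(2*y)/3 - 5*sin(2*y)/3, which equals f(y).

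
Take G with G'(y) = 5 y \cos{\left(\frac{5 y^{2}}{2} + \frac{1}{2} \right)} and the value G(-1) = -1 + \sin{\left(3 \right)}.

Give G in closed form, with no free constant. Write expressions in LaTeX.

G'(y) matches the chain-rule pattern g'(h)*h' with inner function h(y) = \frac{5 y^{2}}{2} + \frac{1}{2}; substituting u = h(y) collapses the integral.
A general antiderivative is \sin{\left(\frac{5 y^{2}}{2} + \frac{1}{2} \right)} + C.
The condition gives C = -1 + \sin{\left(3 \right)} - (\sin{\left(3 \right)}) = -1.
So G(y) = \sin{\left(\frac{5 y^{2}}{2} + \frac{1}{2} \right)} - 1.
Check: d/dy[\sin{\left(\frac{5 y^{2}}{2} + \frac{1}{2} \right)} - 1] = 5 y \cos{\left(\frac{5 y^{2}}{2} + \frac{1}{2} \right)} = G'(y).

G(y) = \sin{\left(\frac{5 y^{2}}{2} + \frac{1}{2} \right)} - 1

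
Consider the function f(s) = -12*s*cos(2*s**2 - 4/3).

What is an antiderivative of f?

An antiderivative is F(s) = -3*sin(2*s**2 - 4/3).

f matches the chain-rule pattern g'(h)*h' with inner function h(s) = 2*s**2 - 4/3; substituting u = h(s) collapses the integral.
Check: d/ds[-3*sin(2*s**2 - 4/3)] = -12*s*cos(2*s**2 - 4/3) = f(s).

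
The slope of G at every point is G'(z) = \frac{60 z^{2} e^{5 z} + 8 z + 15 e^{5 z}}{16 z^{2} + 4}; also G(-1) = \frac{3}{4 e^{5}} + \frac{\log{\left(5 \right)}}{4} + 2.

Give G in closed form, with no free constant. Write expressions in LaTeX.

G(z) = \frac{3 e^{5 z} + \log{\left(4 z^{2} + 1 \right)} + 8}{4}

For G(z) to be correct, d/dz[G] must agree with the stated G'(z) identically.
A general antiderivative is \frac{3 e^{5 z}}{4} + \frac{\log{\left(4 z^{2} + 1 \right)}}{4} + C.
The condition gives C = \frac{3}{4 e^{5}} + \frac{\log{\left(5 \right)}}{4} + 2 - (\frac{3}{4 e^{5}} + \frac{\log{\left(5 \right)}}{4}) = 2.
So G(z) = \frac{3 e^{5 z} + \log{\left(4 z^{2} + 1 \right)} + 8}{4}.
Check: d/dz[\frac{3 e^{5 z} + \log{\left(4 z^{2} + 1 \right)} + 8}{4}] = \frac{60 z^{2} e^{5 z} + 8 z + 15 e^{5 z}}{16 z^{2} + 4} = G'(z).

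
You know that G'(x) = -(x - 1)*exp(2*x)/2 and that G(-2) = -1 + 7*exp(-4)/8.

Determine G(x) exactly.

G'(x) has the shape u'v + uv' for u = 3/8 - x/4 and v = exp(2*x) — it is the derivative of the product u*v.
A general antiderivative is (3 - 2*x)*exp(2*x)/8 + C.
The condition gives C = -1 + 7*exp(-4)/8 - (7*exp(-4)/8) = -1.
So G(x) = -x*exp(2*x)/4 + 3*exp(2*x)/8 - 1.
Check: d/dx[-x*exp(2*x)/4 + 3*exp(2*x)/8 - 1] = -x*exp(2*x)/2 + exp(2*x)/2, which equals G'(x).

G(x) = -x*exp(2*x)/4 + 3*exp(2*x)/8 - 1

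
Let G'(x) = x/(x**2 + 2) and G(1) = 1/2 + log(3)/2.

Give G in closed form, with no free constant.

G(x) = (log(x**2 + 2) + 1)/2

G'(x) matches the chain-rule pattern g'(h)*h' with inner function h(x) = x**2 + 2; substituting u = h(x) collapses the integral.
A general antiderivative is log(x**2 + 2)/2 + C.
The condition gives C = 1/2 + log(3)/2 - (log(3)/2) = 1/2.
So G(x) = (log(x**2 + 2) + 1)/2.
Check: d/dx[(log(x**2 + 2) + 1)/2] = x/(x**2 + 2) = G'(x).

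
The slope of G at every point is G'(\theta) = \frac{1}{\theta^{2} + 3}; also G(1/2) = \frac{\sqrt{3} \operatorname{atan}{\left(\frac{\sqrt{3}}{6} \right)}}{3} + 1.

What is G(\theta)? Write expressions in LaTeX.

G(\theta) = \frac{\sqrt{3} \operatorname{atan}{\left(\frac{\sqrt{3} \theta}{3} \right)}}{3} + 1

Since d/d\theta undoes antidifferentiation here, G(\theta) must give back the stated G'(\theta).
A general antiderivative is \frac{\sqrt{3} \operatorname{atan}{\left(\frac{\sqrt{3} \theta}{3} \right)}}{3} + C.
The condition gives C = \frac{\sqrt{3} \operatorname{atan}{\left(\frac{\sqrt{3}}{6} \right)}}{3} + 1 - (\frac{\sqrt{3} \operatorname{atan}{\left(\frac{\sqrt{3}}{6} \right)}}{3}) = 1.
So G(\theta) = \frac{\sqrt{3} \operatorname{atan}{\left(\frac{\sqrt{3} \theta}{3} \right)}}{3} + 1.
Check: d/d\theta[\frac{\sqrt{3} \operatorname{atan}{\left(\frac{\sqrt{3} \theta}{3} \right)}}{3} + 1] = \frac{1}{\theta^{2} + 3} = G'(\theta).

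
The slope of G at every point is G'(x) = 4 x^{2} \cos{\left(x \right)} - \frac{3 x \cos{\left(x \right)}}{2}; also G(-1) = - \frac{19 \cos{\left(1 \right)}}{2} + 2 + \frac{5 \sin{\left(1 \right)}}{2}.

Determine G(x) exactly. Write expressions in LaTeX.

G(x) = 4 x^{2} \sin{\left(x \right)} - \frac{3 x \sin{\left(x \right)}}{2} + 8 x \cos{\left(x \right)} - 8 \sin{\left(x \right)} - \frac{3 \cos{\left(x \right)}}{2} + 2

The integrand splits into summands that can be handled one at a time.
A general antiderivative is 4 x^{2} \sin{\left(x \right)} - \frac{3 x \sin{\left(x \right)}}{2} + 8 x \cos{\left(x \right)} - 8 \sin{\left(x \right)} - \frac{3 \cos{\left(x \right)}}{2} + C.
The condition gives C = - \frac{19 \cos{\left(1 \right)}}{2} + 2 + \frac{5 \sin{\left(1 \right)}}{2} - (- \frac{19 \cos{\left(1 \right)}}{2} + \frac{5 \sin{\left(1 \right)}}{2}) = 2.
So G(x) = 4 x^{2} \sin{\left(x \right)} - \frac{3 x \sin{\left(x \right)}}{2} + 8 x \cos{\left(x \right)} - 8 \sin{\left(x \right)} - \frac{3 \cos{\left(x \right)}}{2} + 2.
Check: d/dx[4 x^{2} \sin{\left(x \right)} - \frac{3 x \sin{\left(x \right)}}{2} + 8 x \cos{\left(x \right)} - 8 \sin{\left(x \right)} - \frac{3 \cos{\left(x \right)}}{2} + 2] = 4 x^{2} \cos{\left(x \right)} - \frac{3 x \cos{\left(x \right)}}{2} = G'(x).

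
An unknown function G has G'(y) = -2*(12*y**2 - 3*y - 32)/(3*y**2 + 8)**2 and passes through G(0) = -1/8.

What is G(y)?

G(y) = (8*y - 1)/(3*y**2 + 8)

Recognize the product-rule pattern: G'(y) = u'v + uv' with u = 1/(3*y**2/2 + 4), v = 4*y - 1/2, so integration by parts undoes it.
A general antiderivative is (4*y - 1/2)/(3*y**2/2 + 4) + C.
The condition gives C = -1/8 - (-1/8) = 0.
So G(y) = (8*y - 1)/(3*y**2 + 8).
Check: d/dy[(8*y - 1)/(3*y**2 + 8)] = (-24*y**2 + 6*y + 64)/(9*y**4 + 48*y**2 + 64), which equals G'(y).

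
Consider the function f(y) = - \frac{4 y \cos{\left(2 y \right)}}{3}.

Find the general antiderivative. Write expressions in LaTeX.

An antiderivative F(y) passes only if d/dy[F] lands on f(y) exactly.
Check: d/dy[- \frac{2 y \sin{\left(2 y \right)}}{3} - \frac{\cos{\left(2 y \right)}}{3}] = - \frac{4 y \cos{\left(2 y \right)}}{3} = f(y).

F(y) = - \frac{2 y \sin{\left(2 y \right)}}{3} - \frac{\cos{\left(2 y \right)}}{3} + C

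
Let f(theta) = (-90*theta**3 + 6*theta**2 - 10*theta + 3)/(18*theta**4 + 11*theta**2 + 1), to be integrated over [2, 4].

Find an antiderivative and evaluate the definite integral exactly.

Antiderivative: F(theta) = (-5*log(4*theta**2 + 2) + 2*atan(3*theta))/2; value = -5*log(66)/2 - atan(6) + atan(12) + 5*log(18)/2

An antiderivative F(theta) passes only if d/dtheta[F] lands on f(theta) exactly.
F(theta) = (-5*log(4*theta**2 + 2) + 2*atan(3*theta))/2 is an antiderivative of f.
Check: d/dtheta[(-5*log(4*theta**2 + 2) + 2*atan(3*theta))/2] = (-90*theta**3 + 6*theta**2 - 10*theta + 3)/(18*theta**4 + 11*theta**2 + 1) = f(theta).
F(4) = -5*log(66)/2 + atan(12); F(2) = -5*log(18)/2 + atan(6).
Integral = F(4) - F(2) = -5*log(66)/2 - atan(6) + atan(12) + 5*log(18)/2.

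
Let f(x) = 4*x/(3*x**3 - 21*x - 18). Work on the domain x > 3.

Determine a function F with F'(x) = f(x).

An antiderivative is F(x) = log(x - 3)/5 + log(x + 1)/3 - 8*log(x + 2)/15.

Factor the denominator (3*(x - 3)*(x + 1)*(x + 2)) and decompose: f = -8/(15*(x + 2)) + 1/(3*(x + 1)) + 1/(5*(x - 3)); each piece integrates to a log, atan, or power term.
Check: d/dx[log(x - 3)/5 + log(x + 1)/3 - 8*log(x + 2)/15] = 4*x/(3*x**3 - 21*x - 18) = f(x).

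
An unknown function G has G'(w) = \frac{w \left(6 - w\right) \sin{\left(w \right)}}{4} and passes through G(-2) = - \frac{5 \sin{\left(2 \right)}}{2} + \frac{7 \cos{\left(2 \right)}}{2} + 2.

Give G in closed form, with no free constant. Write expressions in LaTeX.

A first test for any G(w): its w-derivative must equal the given G'(w).
A general antiderivative is \frac{w^{2} \cos{\left(w \right)}}{4} - \frac{w \sin{\left(w \right)}}{2} - \frac{3 w \cos{\left(w \right)}}{2} + \frac{3 \sin{\left(w \right)}}{2} - \frac{\cos{\left(w \right)}}{2} + C.
The condition gives C = - \frac{5 \sin{\left(2 \right)}}{2} + \frac{7 \cos{\left(2 \right)}}{2} + 2 - (- \frac{5 \sin{\left(2 \right)}}{2} + \frac{7 \cos{\left(2 \right)}}{2}) = 2.
So G(w) = \frac{w^{2} \cos{\left(w \right)} - 2 w \sin{\left(w \right)} - 6 w \cos{\left(w \right)} + 6 \sin{\left(w \right)} - 2 \cos{\left(w \right)} + 8}{4}.
Check: d/dw[\frac{w^{2} \cos{\left(w \right)} - 2 w \sin{\left(w \right)} - 6 w \cos{\left(w \right)} + 6 \sin{\left(w \right)} - 2 \cos{\left(w \right)} + 8}{4}] = - \frac{w^{2} \sin{\left(w \right)}}{4} + \frac{3 w \sin{\left(w \right)}}{2}, which equals G'(w).

G(w) = \frac{w^{2} \cos{\left(w \right)} - 2 w \sin{\left(w \right)} - 6 w \cos{\left(w \right)} + 6 \sin{\left(w \right)} - 2 \cos{\left(w \right)} + 8}{4}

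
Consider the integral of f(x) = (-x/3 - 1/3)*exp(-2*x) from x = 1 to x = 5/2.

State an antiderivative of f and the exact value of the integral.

Antiderivative: F(x) = x*exp(-2*x)/6 + exp(-2*x)/4; value = -5*exp(-2)/12 + 2*exp(-5)/3

f has the shape u'v + uv' for u = x/6 + 1/4 and v = exp(-2*x) — it is the derivative of the product u*v.
F(x) = x*exp(-2*x)/6 + exp(-2*x)/4 is an antiderivative of f.
Check: d/dx[x*exp(-2*x)/6 + exp(-2*x)/4] = (-x - 1)*exp(-2*x)/3, which equals f(x).
F(5/2) = 2*exp(-5)/3; F(1) = 5*exp(-2)/12.
Integral = F(5/2) - F(1) = -5*exp(-2)/12 + 2*exp(-5)/3.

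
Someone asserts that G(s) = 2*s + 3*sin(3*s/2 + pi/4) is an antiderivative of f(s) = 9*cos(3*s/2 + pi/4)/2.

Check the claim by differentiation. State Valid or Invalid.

d/ds[G] = 9*cos(3*s/2 + pi/4)/2 + 2
d/ds[G] - f(s) = 2 != 0.

Invalid: d/ds[G] - f = 2, which is not 0.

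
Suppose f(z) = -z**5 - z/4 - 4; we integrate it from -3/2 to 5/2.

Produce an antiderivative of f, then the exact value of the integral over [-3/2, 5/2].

The integrand splits into summands that can be handled one at a time.
F(z) = z*(-4*z**5 - 3*z - 96)/24 is an antiderivative of f.
Check: d/dz[z*(-4*z**5 - 3*z - 96)/24] = -z**5 - z/4 - 4 = f(z).
F(5/2) = -19765/384; F(-3/2) = 489/128.
Integral = F(5/2) - F(-3/2) = -1327/24.

Antiderivative: F(z) = z*(-4*z**5 - 3*z - 96)/24; value = -1327/24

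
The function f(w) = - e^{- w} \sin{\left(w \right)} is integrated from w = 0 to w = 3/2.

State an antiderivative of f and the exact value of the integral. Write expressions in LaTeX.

Antiderivative: F(w) = \frac{\left(\sin{\left(w \right)} + \cos{\left(w \right)}\right) e^{- w}}{2}; value = - \frac{1}{2} + \frac{\cos{\left(\frac{3}{2} \right)}}{2 e^{\frac{3}{2}}} + \frac{\sin{\left(\frac{3}{2} \right)}}{2 e^{\frac{3}{2}}}

Differentiate the proposed F(w) back; it has to land on f(w) exactly.
F(w) = \frac{\left(\sin{\left(w \right)} + \cos{\left(w \right)}\right) e^{- w}}{2} is an antiderivative of f.
Check: d/dw[\frac{\left(\sin{\left(w \right)} + \cos{\left(w \right)}\right) e^{- w}}{2}] = - e^{- w} \sin{\left(w \right)} = f(w).
F(3/2) = \frac{\cos{\left(\frac{3}{2} \right)}}{2 e^{\frac{3}{2}}} + \frac{\sin{\left(\frac{3}{2} \right)}}{2 e^{\frac{3}{2}}}; F(0) = \frac{1}{2}.
Integral = F(3/2) - F(0) = - \frac{1}{2} + \frac{\cos{\left(\frac{3}{2} \right)}}{2 e^{\frac{3}{2}}} + \frac{\sin{\left(\frac{3}{2} \right)}}{2 e^{\frac{3}{2}}}.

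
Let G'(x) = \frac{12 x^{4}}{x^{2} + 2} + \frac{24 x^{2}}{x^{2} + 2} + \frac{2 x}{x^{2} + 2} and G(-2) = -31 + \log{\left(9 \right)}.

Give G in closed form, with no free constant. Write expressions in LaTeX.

G(x) = 4 x^{3} + \log{\left(\frac{3 x^{2}}{2} + 3 \right)} + 1

The integrand splits into summands that can be handled one at a time.
A general antiderivative is 4 x^{3} + \log{\left(\frac{3 x^{2}}{2} + 3 \right)} + C.
The condition gives C = -31 + \log{\left(9 \right)} - (-32 + \log{\left(9 \right)}) = 1.
So G(x) = 4 x^{3} + \log{\left(\frac{3 x^{2}}{2} + 3 \right)} + 1.
Check: d/dx[4 x^{3} + \log{\left(\frac{3 x^{2}}{2} + 3 \right)} + 1] = \frac{12 x^{4} + 24 x^{2} + 2 x}{x^{2} + 2}, which equals G'(x).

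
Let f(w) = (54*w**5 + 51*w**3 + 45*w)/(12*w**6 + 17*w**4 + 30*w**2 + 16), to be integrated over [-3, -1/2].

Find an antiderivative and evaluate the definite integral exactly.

Antiderivative: F(w) = 3*(log(3*w**2/2 + 1) + log(2*w**4 + 3*w**2/2 + 4))/4; value = -3*log(359/2)/4 - 3*log(29/2)/4 + 3*log(11/8)/4 + 3*log(9/2)/4

Recover f(w) by differentiating a candidate F(w); any mismatch rules it out.
F(w) = 3*(log(3*w**2/2 + 1) + log(2*w**4 + 3*w**2/2 + 4))/4 is an antiderivative of f.
Check: d/dw[3*(log(3*w**2/2 + 1) + log(2*w**4 + 3*w**2/2 + 4))/4] = (54*w**5 + 51*w**3 + 45*w)/(12*w**6 + 17*w**4 + 30*w**2 + 16) = f(w).
F(-1/2) = 3*log(11/8)/4 + 3*log(9/2)/4; F(-3) = 3*log(29/2)/4 + 3*log(359/2)/4.
Integral = F(-1/2) - F(-3) = -3*log(359/2)/4 - 3*log(29/2)/4 + 3*log(11/8)/4 + 3*log(9/2)/4.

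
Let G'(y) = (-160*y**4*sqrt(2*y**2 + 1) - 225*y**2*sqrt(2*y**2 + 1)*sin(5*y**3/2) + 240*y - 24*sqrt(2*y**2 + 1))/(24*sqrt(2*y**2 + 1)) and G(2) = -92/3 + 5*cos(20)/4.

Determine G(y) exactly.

G(y) = -4*y**5/3 - y + 5*sqrt(2*y**2 + 1) + 5*cos(5*y**3/2)/4 - 1

Whatever form G(y) takes, its d/dy must return the stated G'(y).
A general antiderivative is -4*y**5/3 - y + 5*sqrt(2*y**2 + 1) + 5*cos(5*y**3/2)/4 + C.
The condition gives C = -92/3 + 5*cos(20)/4 - (-89/3 + 5*cos(20)/4) = -1.
So G(y) = -4*y**5/3 - y + 5*sqrt(2*y**2 + 1) + 5*cos(5*y**3/2)/4 - 1.
Check: d/dy[-4*y**5/3 - y + 5*sqrt(2*y**2 + 1) + 5*cos(5*y**3/2)/4 - 1] = (-160*y**4*sqrt(2*y**2 + 1) - 225*y**2*sqrt(2*y**2 + 1)*sin(5*y**3/2) + 240*y - 24*sqrt(2*y**2 + 1))/(24*sqrt(2*y**2 + 1)) = G'(y).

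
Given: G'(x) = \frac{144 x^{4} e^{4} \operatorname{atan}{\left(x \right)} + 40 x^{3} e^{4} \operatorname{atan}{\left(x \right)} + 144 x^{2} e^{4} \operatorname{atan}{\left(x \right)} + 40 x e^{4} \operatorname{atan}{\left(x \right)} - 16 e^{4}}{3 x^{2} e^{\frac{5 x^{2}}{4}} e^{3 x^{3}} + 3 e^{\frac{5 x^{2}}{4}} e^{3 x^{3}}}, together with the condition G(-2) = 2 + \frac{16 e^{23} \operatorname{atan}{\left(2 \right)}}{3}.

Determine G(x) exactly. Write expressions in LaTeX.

G'(x) has the shape u'v + uv' for u = - \frac{16 \operatorname{atan}{\left(x \right)}}{3} and v = e^{- 3 x^{3} - \frac{5 x^{2}}{4} + 4} — it is the derivative of the product u*v.
A general antiderivative is - \frac{16 e^{- 3 x^{3} - \frac{5 x^{2}}{4} + 4} \operatorname{atan}{\left(x \right)}}{3} + C.
The condition gives C = 2 + \frac{16 e^{23} \operatorname{atan}{\left(2 \right)}}{3} - (\frac{16 e^{23} \operatorname{atan}{\left(2 \right)}}{3}) = 2.
So G(x) = \frac{2 \left(- 8 e^{- 3 x^{3} - \frac{5 x^{2}}{4} + 4} \operatorname{atan}{\left(x \right)} + 3\right)}{3}.
Check: d/dx[\frac{2 \left(- 8 e^{- 3 x^{3} - \frac{5 x^{2}}{4} + 4} \operatorname{atan}{\left(x \right)} + 3\right)}{3}] = \frac{144 x^{4} \operatorname{atan}{\left(x \right)} + 40 x^{3} \operatorname{atan}{\left(x \right)} + 144 x^{2} \operatorname{atan}{\left(x \right)} + 40 x \operatorname{atan}{\left(x \right)} - 16}{\frac{3 x^{2} e^{\frac{5 x^{2}}{4}} e^{3 x^{3}}}{e^{4}} + \frac{3 e^{\frac{5 x^{2}}{4}} e^{3 x^{3}}}{e^{4}}}, which equals G'(x).

G(x) = \frac{2 \left(- 8 e^{- 3 x^{3} - \frac{5 x^{2}}{4} + 4} \operatorname{atan}{\left(x \right)} + 3\right)}{3}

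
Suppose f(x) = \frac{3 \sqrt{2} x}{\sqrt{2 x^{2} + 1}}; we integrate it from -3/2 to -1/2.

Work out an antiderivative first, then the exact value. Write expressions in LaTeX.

Antiderivative: F(x) = \frac{3 \sqrt{4 x^{2} + 2}}{2}; value = - \frac{3 \sqrt{11}}{2} + \frac{3 \sqrt{3}}{2}

The substitution u = 4 x^{2} + 2 works: f is exactly (dF/du)*(du/dx) for that inner function.
F(x) = \frac{3 \sqrt{4 x^{2} + 2}}{2} is an antiderivative of f.
Check: d/dx[\frac{3 \sqrt{4 x^{2} + 2}}{2}] = \frac{3 \sqrt{2} x}{\sqrt{2 x^{2} + 1}} = f(x).
F(-1/2) = \frac{3 \sqrt{3}}{2}; F(-3/2) = \frac{3 \sqrt{11}}{2}.
Integral = F(-1/2) - F(-3/2) = - \frac{3 \sqrt{11}}{2} + \frac{3 \sqrt{3}}{2}.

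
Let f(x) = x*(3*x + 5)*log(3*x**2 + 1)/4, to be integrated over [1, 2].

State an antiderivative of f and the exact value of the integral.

Any candidate F(x) must reproduce f(x) exactly when differentiated.
F(x) = (-12*x**3 + 9*x**2*(2*x + 5)*log(3*x**2 + 1) - 45*x**2 + 12*x + 15*log(x**2 + 1/3) - 4*sqrt(3)*atan(sqrt(3)*x))/72 is an antiderivative of f.
Check: d/dx[(-12*x**3 + 9*x**2*(2*x + 5)*log(3*x**2 + 1) - 45*x**2 + 12*x + 15*log(x**2 + 1/3) - 4*sqrt(3)*atan(sqrt(3)*x))/72] = 3*x**2*log(3*x**2 + 1)/4 + 5*x*log(3*x**2 + 1)/4, which equals f(x).
F(2) = -7/2 - sqrt(3)*atan(2*sqrt(3))/18 + 5*log(13/3)/24 + 9*log(13)/2; F(1) = -5/8 - sqrt(3)*pi/54 + 5*log(4/3)/24 + 7*log(4)/8.
Integral = F(2) - F(1) = -23/8 - 7*log(4)/8 - sqrt(3)*atan(2*sqrt(3))/18 - 5*log(4/3)/24 + sqrt(3)*pi/54 + 5*log(13/3)/24 + 9*log(13)/2.

Antiderivative: F(x) = (-12*x**3 + 9*x**2*(2*x + 5)*log(3*x**2 + 1) - 45*x**2 + 12*x + 15*log(x**2 + 1/3) - 4*sqrt(3)*atan(sqrt(3)*x))/72; value = -23/8 - 7*log(4)/8 - sqrt(3)*atan(2*sqrt(3))/18 - 5*log(4/3)/24 + sqrt(3)*pi/54 + 5*log(13/3)/24 + 9*log(13)/2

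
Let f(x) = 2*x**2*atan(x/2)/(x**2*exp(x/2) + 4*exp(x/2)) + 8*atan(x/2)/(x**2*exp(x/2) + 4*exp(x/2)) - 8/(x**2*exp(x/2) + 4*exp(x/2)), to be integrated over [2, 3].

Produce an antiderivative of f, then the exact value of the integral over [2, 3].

f has the shape u'v + uv' for u = -4*atan(x/2) and v = exp(-x/2) — it is the derivative of the product u*v.
F(x) = -4*exp(-x/2)*atan(x/2) is an antiderivative of f.
Check: d/dx[-4*exp(-x/2)*atan(x/2)] = (2*x**2*atan(x/2) + 8*atan(x/2) - 8)/(x**2*exp(x/2) + 4*exp(x/2)), which equals f(x).
F(3) = -4*exp(-3/2)*atan(3/2); F(2) = -pi*exp(-1).
Integral = F(3) - F(2) = -4*exp(-3/2)*atan(3/2) + pi*exp(-1).

Antiderivative: F(x) = -4*exp(-x/2)*atan(x/2); value = -4*exp(-3/2)*atan(3/2) + pi*exp(-1)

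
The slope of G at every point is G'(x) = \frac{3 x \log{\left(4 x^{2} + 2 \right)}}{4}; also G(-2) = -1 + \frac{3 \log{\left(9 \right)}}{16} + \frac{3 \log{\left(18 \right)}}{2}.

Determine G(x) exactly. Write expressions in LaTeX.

The proposed G(x) is checked by its d/dx: the result must match the given G'(x).
A general antiderivative is \frac{3 x^{2} \log{\left(4 x^{2} + 2 \right)}}{8} - \frac{3 x^{2}}{8} + \frac{3 \log{\left(2 x^{2} + 1 \right)}}{16} + C.
The condition gives C = -1 + \frac{3 \log{\left(9 \right)}}{16} + \frac{3 \log{\left(18 \right)}}{2} - (- \frac{3}{2} + \frac{3 \log{\left(9 \right)}}{16} + \frac{3 \log{\left(18 \right)}}{2}) = \frac{1}{2}.
So G(x) = \frac{3 x^{2} \log{\left(2 x^{2} + 1 \right)}}{8} - \frac{3 x^{2}}{8} + \frac{3 x^{2} \log{\left(2 \right)}}{8} + \frac{3 \log{\left(2 x^{2} + 1 \right)}}{16} + \frac{1}{2}.
Check: d/dx[\frac{3 x^{2} \log{\left(2 x^{2} + 1 \right)}}{8} - \frac{3 x^{2}}{8} + \frac{3 x^{2} \log{\left(2 \right)}}{8} + \frac{3 \log{\left(2 x^{2} + 1 \right)}}{16} + \frac{1}{2}] = \frac{3 x \log{\left(2 x^{2} + 1 \right)}}{4} + \frac{3 x \log{\left(2 \right)}}{4}, which equals G'(x).

G(x) = \frac{3 x^{2} \log{\left(2 x^{2} + 1 \right)}}{8} - \frac{3 x^{2}}{8} + \frac{3 x^{2} \log{\left(2 \right)}}{8} + \frac{3 \log{\left(2 x^{2} + 1 \right)}}{16} + \frac{1}{2}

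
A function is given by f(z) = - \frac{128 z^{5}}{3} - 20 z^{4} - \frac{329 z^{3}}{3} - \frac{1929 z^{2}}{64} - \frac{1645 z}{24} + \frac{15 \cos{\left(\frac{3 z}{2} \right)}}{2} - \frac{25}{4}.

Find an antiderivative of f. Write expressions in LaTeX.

An antiderivative is F(z) = \frac{\left(- 16 z^{2} - 3 z - 20\right)^{3} + 2880 \sin{\left(\frac{3 z}{2} \right)}}{576}.

The integrand splits into summands that can be handled one at a time.
Check: d/dz[\frac{\left(- 16 z^{2} - 3 z - 20\right)^{3} + 2880 \sin{\left(\frac{3 z}{2} \right)}}{576}] = - \frac{128 z^{5}}{3} - 20 z^{4} - \frac{329 z^{3}}{3} - \frac{1929 z^{2}}{64} - \frac{1645 z}{24} + \frac{15 \cos{\left(\frac{3 z}{2} \right)}}{2} - \frac{25}{4} = f(z).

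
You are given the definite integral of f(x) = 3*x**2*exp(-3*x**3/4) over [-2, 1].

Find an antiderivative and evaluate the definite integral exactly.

The substitution u = -3*x**3/4 works: f is exactly (dF/du)*(du/dx) for that inner function.
F(x) = -4*exp(-3*x**3/4)/3 is an antiderivative of f.
Check: d/dx[-4*exp(-3*x**3/4)/3] = 3*x**2*exp(-3*x**3/4) = f(x).
F(1) = -4*exp(-3/4)/3; F(-2) = -4*exp(6)/3.
Integral = F(1) - F(-2) = -4*exp(-3/4)/3 + 4*exp(6)/3.

Antiderivative: F(x) = -4*exp(-3*x**3/4)/3; value = -4*exp(-3/4)/3 + 4*exp(6)/3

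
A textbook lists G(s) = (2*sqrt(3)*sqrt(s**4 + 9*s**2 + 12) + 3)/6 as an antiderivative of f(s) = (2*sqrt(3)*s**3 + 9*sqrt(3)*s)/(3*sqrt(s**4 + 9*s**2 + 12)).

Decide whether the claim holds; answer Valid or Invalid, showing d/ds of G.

Valid. The derivative of G reproduces f.

d/ds[G] = (2*sqrt(3)*s**3 + 9*sqrt(3)*s)/(3*sqrt(s**4 + 9*s**2 + 12))
This equals f(s) exactly, so the claim holds.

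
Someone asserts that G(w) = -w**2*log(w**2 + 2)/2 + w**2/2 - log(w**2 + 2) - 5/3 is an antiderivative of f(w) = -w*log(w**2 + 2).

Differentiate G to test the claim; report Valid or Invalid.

Valid - the claim checks out under differentiation.

d/dw[G] = -w*log(w**2 + 2)
This equals f(w) exactly, so the claim holds.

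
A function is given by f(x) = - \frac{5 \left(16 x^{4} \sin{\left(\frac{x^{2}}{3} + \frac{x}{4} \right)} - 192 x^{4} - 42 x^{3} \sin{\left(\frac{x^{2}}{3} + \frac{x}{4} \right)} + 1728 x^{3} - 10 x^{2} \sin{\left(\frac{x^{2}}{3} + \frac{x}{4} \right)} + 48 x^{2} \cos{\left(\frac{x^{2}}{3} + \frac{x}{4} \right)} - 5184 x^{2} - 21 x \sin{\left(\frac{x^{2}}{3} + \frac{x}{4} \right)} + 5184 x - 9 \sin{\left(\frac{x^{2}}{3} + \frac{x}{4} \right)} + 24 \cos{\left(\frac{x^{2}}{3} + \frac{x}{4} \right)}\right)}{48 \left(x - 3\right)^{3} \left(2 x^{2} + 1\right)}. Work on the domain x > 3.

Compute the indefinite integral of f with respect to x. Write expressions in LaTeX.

Check any antiderivative F(x) by computing F'(x) and comparing it with f(x).
Check: d/dx[5 \log{\left(4 x^{2} + 2 \right)} + \frac{5 \cos{\left(\frac{x^{2}}{3} + \frac{x}{4} \right)}}{4 x^{2} - 24 x + 36}] = \frac{- 80 x^{4} \sin{\left(\frac{x^{2}}{3} + \frac{x}{4} \right)} + 960 x^{4} + 210 x^{3} \sin{\left(\frac{x^{2}}{3} + \frac{x}{4} \right)} - 8640 x^{3} + 50 x^{2} \sin{\left(\frac{x^{2}}{3} + \frac{x}{4} \right)} - 240 x^{2} \cos{\left(\frac{x^{2}}{3} + \frac{x}{4} \right)} + 25920 x^{2} + 105 x \sin{\left(\frac{x^{2}}{3} + \frac{x}{4} \right)} - 25920 x + 45 \sin{\left(\frac{x^{2}}{3} + \frac{x}{4} \right)} - 120 \cos{\left(\frac{x^{2}}{3} + \frac{x}{4} \right)}}{96 x^{5} - 864 x^{4} + 2640 x^{3} - 3024 x^{2} + 1296 x - 1296}, which equals f(x).

F(x) = 5 \log{\left(4 x^{2} + 2 \right)} + \frac{5 \cos{\left(\frac{x^{2}}{3} + \frac{x}{4} \right)}}{4 x^{2} - 24 x + 36} + C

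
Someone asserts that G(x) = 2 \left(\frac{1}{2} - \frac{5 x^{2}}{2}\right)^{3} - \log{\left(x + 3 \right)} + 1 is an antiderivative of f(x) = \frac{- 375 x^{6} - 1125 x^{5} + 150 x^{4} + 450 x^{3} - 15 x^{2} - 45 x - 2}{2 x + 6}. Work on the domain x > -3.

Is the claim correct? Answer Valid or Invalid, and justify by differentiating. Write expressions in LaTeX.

d/dx[G] = \frac{- 375 x^{6} - 1125 x^{5} + 150 x^{4} + 450 x^{3} - 15 x^{2} - 45 x - 2}{2 x + 6}
This equals f(x) exactly, so the claim holds.

Valid: G'(x) = f(x).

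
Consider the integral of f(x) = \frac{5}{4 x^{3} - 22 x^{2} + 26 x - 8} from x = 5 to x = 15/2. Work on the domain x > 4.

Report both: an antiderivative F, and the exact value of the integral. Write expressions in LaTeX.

Factor the denominator (2 \left(x - 4\right) \left(x - 1\right) \left(2 x - 1\right)) and decompose: f = \frac{10}{7 \left(2 x - 1\right)} - \frac{5}{6 \left(x - 1\right)} + \frac{5}{42 \left(x - 4\right)}; each piece integrates to a log, atan, or power term.
F(x) = \frac{5 \log{\left(x - 4 \right)}}{42} - \frac{5 \log{\left(x - 1 \right)}}{6} + \frac{5 \log{\left(x - \frac{1}{2} \right)}}{7} is an antiderivative of f.
Check: d/dx[\frac{5 \log{\left(x - 4 \right)}}{42} - \frac{5 \log{\left(x - 1 \right)}}{6} + \frac{5 \log{\left(x - \frac{1}{2} \right)}}{7}] = \frac{5}{4 x^{3} - 22 x^{2} + 26 x - 8} = f(x).
F(15/2) = - \frac{5 \log{\left(\frac{13}{2} \right)}}{6} + \frac{5 \log{\left(\frac{7}{2} \right)}}{42} + \frac{5 \log{\left(7 \right)}}{7}; F(5) = - \frac{5 \log{\left(4 \right)}}{6} + \frac{5 \log{\left(\frac{9}{2} \right)}}{7}.
Integral = F(15/2) - F(5) = - \frac{5 \log{\left(\frac{13}{2} \right)}}{6} - \frac{5 \log{\left(\frac{9}{2} \right)}}{7} + \frac{5 \log{\left(\frac{7}{2} \right)}}{42} + \frac{5 \log{\left(4 \right)}}{6} + \frac{5 \log{\left(7 \right)}}{7}.

Antiderivative: F(x) = \frac{5 \log{\left(x - 4 \right)}}{42} - \frac{5 \log{\left(x - 1 \right)}}{6} + \frac{5 \log{\left(x - \frac{1}{2} \right)}}{7}; value = - \frac{5 \log{\left(\frac{13}{2} \right)}}{6} - \frac{5 \log{\left(\frac{9}{2} \right)}}{7} + \frac{5 \log{\left(\frac{7}{2} \right)}}{42} + \frac{5 \log{\left(4 \right)}}{6} + \frac{5 \log{\left(7 \right)}}{7}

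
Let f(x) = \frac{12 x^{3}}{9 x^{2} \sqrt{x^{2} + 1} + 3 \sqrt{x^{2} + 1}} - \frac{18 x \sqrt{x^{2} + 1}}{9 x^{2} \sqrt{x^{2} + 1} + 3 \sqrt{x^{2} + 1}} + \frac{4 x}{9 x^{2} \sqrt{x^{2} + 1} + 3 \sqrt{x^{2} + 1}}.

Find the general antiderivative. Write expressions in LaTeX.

F(x) = \frac{4 \sqrt{x^{2} + 1}}{3} - \log{\left(x^{2} + \frac{1}{3} \right)} + C

The integrand splits into summands that can be handled one at a time.
Check: d/dx[\frac{4 \sqrt{x^{2} + 1}}{3} - \log{\left(x^{2} + \frac{1}{3} \right)}] = \frac{12 x^{3} - 18 x \sqrt{x^{2} + 1} + 4 x}{9 x^{2} \sqrt{x^{2} + 1} + 3 \sqrt{x^{2} + 1}}, which equals f(x).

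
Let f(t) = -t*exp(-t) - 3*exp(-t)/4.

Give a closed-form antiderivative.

An antiderivative is F(t) = t*exp(-t) + 7*exp(-t)/4.

f has the shape u'v + uv' for u = t + 7/4 and v = exp(-t) — it is the derivative of the product u*v.
Check: d/dt[t*exp(-t) + 7*exp(-t)/4] = (-4*t - 3)*exp(-t)/4, which equals f(t).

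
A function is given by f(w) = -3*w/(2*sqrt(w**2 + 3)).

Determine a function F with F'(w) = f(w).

f matches the chain-rule pattern g'(h)*h' with inner function h(w) = w**2 + 3; substituting u = h(w) collapses the integral.
Check: d/dw[-3*sqrt(w**2 + 3)/2] = -3*w/(2*sqrt(w**2 + 3)) = f(w).

An antiderivative is F(w) = -3*sqrt(w**2 + 3)/2.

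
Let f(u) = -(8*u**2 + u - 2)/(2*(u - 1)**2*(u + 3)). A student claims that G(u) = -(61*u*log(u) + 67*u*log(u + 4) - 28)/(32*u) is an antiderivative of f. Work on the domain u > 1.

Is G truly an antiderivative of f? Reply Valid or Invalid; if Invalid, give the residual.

Invalid: d/du[G] - f = (8*u**4 + 18*u**3 + 46*u**2 - 16*u - 21)/(2*u**6 + 10*u**5 - 2*u**4 - 34*u**3 + 24*u**2), which is not 0.

d/du[G] = (-8*u**2 - 17*u - 7)/(2*u**3 + 8*u**2)
d/du[G] - f(u) = (8*u**4 + 18*u**3 + 46*u**2 - 16*u - 21)/(2*u**6 + 10*u**5 - 2*u**4 - 34*u**3 + 24*u**2) != 0.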